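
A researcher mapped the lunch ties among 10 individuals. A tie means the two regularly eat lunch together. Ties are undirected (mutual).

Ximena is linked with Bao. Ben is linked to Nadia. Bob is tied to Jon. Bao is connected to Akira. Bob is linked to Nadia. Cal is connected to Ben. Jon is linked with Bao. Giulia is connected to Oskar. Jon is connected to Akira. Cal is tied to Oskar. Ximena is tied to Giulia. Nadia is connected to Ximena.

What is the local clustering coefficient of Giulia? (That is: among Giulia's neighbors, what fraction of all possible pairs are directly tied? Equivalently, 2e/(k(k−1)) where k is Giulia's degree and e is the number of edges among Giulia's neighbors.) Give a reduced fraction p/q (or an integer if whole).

0

Giulia's neighbors: Oskar and Ximena (k = 2).
Possible neighbor pairs: C(2,2) = 1. Edges among them: none → e = 0.
Clustering(Giulia) = 0/1.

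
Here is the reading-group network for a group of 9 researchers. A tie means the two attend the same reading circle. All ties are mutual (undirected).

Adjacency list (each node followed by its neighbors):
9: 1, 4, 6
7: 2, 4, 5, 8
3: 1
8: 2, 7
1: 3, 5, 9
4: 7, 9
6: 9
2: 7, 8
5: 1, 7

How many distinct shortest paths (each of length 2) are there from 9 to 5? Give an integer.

1

The shortest distance is 2, and the only length-2 path is 9–1–5. So there is exactly 1 shortest path.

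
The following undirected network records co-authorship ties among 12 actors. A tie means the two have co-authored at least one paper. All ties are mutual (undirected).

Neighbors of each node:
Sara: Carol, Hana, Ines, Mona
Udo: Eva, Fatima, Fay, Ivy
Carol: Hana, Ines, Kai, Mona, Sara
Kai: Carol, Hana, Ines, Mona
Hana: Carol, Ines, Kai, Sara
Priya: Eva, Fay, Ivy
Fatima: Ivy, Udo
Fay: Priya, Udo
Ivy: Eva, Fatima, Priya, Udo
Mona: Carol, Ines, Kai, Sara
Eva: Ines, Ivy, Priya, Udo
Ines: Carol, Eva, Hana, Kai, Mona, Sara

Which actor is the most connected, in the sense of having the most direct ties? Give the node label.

Ines

Degrees — Carol:5, Eva:4, Fatima:2, Fay:2, Hana:4, Ines:6, Ivy:4, Kai:4, Mona:4, Priya:3, Sara:4, Udo:4.
The maximum is 6, attained only by Ines.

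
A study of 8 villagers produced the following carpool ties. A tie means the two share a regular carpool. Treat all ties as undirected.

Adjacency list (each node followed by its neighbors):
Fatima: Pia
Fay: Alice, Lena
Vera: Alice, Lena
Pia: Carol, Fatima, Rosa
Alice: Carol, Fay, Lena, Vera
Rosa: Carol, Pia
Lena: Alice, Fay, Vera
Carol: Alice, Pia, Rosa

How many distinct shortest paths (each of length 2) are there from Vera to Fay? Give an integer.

2

The shortest distance is 2. The length-2 paths are: Vera–Lena–Fay; Vera–Alice–Fay.
That gives 2 distinct shortest paths.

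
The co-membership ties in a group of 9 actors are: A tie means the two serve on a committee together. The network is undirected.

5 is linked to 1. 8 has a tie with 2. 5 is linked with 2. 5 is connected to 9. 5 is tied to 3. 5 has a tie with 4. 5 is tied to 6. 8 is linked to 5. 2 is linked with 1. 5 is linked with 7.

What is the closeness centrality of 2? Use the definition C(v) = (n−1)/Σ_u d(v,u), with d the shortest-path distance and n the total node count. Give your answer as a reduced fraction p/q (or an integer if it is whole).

8/13

Distances from 2: 1:1, 3:2, 4:2, 5:1, 6:2, 7:2, 8:1, 9:2. Sum = 13.
n = 9, so closeness = 8/13.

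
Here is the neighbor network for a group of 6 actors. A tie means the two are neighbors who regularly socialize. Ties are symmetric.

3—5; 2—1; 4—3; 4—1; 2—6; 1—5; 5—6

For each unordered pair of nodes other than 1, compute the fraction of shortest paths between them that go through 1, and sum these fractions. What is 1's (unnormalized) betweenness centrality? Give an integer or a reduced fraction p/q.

10/3

Pairs whose geodesics pass through 1 — 3–2: 2/3; 4–2: 1; 4–6: 2/3; 4–5: 1/2; 2–5: 1/2.
All other pairs contribute 0.
Summing the contributions gives betweenness(1) = 10/3.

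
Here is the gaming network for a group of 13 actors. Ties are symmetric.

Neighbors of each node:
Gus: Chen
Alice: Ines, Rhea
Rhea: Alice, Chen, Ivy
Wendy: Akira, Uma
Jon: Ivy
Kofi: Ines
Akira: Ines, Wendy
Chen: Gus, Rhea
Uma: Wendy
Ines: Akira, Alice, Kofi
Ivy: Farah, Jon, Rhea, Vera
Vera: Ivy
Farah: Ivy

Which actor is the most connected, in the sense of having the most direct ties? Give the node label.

Ivy

Degrees — Akira:2, Alice:2, Chen:2, Farah:1, Gus:1, Ines:3, Ivy:4, Jon:1, Kofi:1, Rhea:3, Uma:1, Vera:1, Wendy:2.
The maximum is 4, attained only by Ivy.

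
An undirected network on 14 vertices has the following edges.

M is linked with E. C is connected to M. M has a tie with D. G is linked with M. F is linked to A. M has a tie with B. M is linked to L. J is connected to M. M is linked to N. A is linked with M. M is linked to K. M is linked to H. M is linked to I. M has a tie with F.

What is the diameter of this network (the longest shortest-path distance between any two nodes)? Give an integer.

2

Eccentricity of each node (its greatest distance to any other): A:2, B:2, C:2, D:2, E:2, F:2, G:2, H:2, I:2, J:2, K:2, L:2, M:1, N:2.
The maximum eccentricity is 2, realized for instance by the pair D–K via D – M – K. So the diameter is 2.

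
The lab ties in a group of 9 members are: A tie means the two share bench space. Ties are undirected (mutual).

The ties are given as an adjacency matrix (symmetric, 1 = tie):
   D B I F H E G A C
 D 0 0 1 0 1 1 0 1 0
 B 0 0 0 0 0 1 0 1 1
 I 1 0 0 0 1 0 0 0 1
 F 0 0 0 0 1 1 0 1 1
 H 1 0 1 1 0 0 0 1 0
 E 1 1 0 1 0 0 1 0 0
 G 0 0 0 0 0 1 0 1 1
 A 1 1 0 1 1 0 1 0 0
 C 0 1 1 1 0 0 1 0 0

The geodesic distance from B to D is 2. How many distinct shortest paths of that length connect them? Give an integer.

2

The shortest distance is 2. The length-2 paths are: B–E–D; B–A–D.
That gives 2 distinct shortest paths.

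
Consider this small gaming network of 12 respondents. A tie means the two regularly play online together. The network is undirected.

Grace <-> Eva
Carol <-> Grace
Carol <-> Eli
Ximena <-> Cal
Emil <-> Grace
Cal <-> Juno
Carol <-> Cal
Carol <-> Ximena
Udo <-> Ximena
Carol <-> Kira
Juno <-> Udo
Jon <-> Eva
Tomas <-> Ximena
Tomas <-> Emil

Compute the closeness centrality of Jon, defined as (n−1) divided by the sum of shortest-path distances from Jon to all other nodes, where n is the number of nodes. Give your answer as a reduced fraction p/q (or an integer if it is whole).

11/39

Distances from Jon: Cal:4, Carol:3, Eli:4, Emil:3, Eva:1, Grace:2, Juno:5, Kira:4, Tomas:4, Udo:5, Ximena:4. Sum = 39.
n = 12, so closeness = 11/39.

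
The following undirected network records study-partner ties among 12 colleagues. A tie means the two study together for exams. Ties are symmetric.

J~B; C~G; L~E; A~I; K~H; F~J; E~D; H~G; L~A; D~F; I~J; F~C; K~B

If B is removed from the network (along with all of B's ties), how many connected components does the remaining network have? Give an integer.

1

B's neighbors (J and K) remain reachable from one another through other ties, so the rest of the network stays in one piece.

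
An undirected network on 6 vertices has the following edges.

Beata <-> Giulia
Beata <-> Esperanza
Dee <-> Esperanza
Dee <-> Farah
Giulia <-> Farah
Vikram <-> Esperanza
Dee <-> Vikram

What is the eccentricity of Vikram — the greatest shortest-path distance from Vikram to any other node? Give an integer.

Distances from Vikram: Beata:2, Dee:1, Esperanza:1, Farah:2, Giulia:3.
The largest is 3 (to Giulia), so the eccentricity of Vikram is 3.

3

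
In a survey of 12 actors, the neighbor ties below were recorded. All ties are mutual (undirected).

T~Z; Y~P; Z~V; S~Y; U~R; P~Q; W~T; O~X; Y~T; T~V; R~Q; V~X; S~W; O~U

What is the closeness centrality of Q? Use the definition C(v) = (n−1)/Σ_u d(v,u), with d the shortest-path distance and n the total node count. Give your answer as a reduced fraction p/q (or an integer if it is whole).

11/31

Distances from Q: O:3, P:1, R:1, S:3, T:3, U:2, V:4, W:4, X:4, Y:2, Z:4. Sum = 31.
n = 12, so closeness = 11/31.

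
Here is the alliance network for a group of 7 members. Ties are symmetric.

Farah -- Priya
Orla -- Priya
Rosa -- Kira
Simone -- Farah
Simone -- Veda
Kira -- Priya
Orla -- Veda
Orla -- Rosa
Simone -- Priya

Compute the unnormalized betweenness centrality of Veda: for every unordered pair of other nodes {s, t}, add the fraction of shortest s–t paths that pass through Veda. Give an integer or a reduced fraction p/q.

5/6

Pairs whose geodesics pass through Veda — Rosa–Simone: 1/3; Orla–Simone: 1/2.
All other pairs contribute 0.
Summing the contributions gives betweenness(Veda) = 5/6.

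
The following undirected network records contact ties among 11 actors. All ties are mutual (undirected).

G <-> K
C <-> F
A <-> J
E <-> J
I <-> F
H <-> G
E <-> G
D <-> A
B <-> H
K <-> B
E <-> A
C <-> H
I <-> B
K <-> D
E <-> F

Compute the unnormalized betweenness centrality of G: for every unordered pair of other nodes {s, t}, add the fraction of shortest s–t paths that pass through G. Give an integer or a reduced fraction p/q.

Pairs whose geodesics pass through G — J–H: 1; J–B: 2/4; J–K: 1/2; E–H: 1; E–B: 2/3; E–K: 1; H–K: 1/2; H–D: 1/2; H–A: 1; C–K: 1/2; C–D: 1/3; F–K: 1/2.
All other pairs contribute 0.
Summing the contributions gives betweenness(G) = 8.

8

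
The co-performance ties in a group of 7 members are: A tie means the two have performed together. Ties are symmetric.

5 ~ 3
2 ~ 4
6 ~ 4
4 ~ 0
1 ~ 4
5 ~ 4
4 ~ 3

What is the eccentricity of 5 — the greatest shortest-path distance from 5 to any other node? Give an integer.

2

Distances from 5: 0:2, 1:2, 2:2, 3:1, 4:1, 6:2.
The largest is 2 (to 0, 1, 6, and 2), so the eccentricity of 5 is 2.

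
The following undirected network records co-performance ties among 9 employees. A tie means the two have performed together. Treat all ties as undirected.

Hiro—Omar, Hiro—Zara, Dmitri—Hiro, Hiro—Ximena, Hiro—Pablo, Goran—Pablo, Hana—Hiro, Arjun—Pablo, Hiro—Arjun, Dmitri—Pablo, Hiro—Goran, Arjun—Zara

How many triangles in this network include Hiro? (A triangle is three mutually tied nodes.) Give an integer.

Hiro's neighbors: Arjun, Dmitri, Goran, Hana, Omar, Pablo, Ximena, and Zara.
Neighbor pairs that are themselves tied: Hiro–Arjun–Pablo; Hiro–Arjun–Zara; Hiro–Dmitri–Pablo; Hiro–Goran–Pablo. Each forms one triangle with Hiro, for 4 in total.

4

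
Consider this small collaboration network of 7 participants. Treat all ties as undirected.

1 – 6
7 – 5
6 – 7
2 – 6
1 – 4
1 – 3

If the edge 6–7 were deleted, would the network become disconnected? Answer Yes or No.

Without the 6–7 edge there is no alternate route between 6 and 7, so the network disconnects. It is a bridge.

Yes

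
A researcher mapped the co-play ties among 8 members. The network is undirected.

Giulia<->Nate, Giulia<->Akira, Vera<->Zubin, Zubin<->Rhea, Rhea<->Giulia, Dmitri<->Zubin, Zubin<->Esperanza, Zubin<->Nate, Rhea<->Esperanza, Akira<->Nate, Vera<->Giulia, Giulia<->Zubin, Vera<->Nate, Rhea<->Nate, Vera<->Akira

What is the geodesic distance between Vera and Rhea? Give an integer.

2

One shortest route is Vera – Nate – Rhea, which uses 2 edges, and Vera and Rhea are not directly tied, so nothing shorter exists. So d(Vera,Rhea) = 2.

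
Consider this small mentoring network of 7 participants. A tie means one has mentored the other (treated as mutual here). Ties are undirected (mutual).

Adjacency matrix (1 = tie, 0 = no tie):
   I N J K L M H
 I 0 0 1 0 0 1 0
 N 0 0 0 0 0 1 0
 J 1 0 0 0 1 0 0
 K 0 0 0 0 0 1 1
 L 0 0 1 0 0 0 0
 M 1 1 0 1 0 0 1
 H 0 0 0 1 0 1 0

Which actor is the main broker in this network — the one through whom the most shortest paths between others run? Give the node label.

M

Unnormalized betweenness of each node: H:0, I:8, J:5, K:0, L:0, M:11, N:0.
M has the largest value, 11, making it the main broker — the node through which the most shortest paths run.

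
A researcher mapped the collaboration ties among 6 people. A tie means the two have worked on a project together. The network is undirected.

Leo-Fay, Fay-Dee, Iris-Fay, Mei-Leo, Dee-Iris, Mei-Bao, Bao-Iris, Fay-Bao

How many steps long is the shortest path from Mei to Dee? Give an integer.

One shortest route is Mei – Bao – Fay – Dee, which uses 3 edges, and at distance 2 from Mei we only reach {Fay, Iris}, which does not include Dee. So d(Mei,Dee) = 3.

3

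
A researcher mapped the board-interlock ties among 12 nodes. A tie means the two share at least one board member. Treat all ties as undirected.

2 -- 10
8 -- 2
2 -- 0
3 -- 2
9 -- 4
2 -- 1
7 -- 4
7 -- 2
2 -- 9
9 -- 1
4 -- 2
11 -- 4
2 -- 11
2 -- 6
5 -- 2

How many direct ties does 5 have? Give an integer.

5 is directly tied to 2. That is 1 neighbor, so the degree of 5 is 1.

1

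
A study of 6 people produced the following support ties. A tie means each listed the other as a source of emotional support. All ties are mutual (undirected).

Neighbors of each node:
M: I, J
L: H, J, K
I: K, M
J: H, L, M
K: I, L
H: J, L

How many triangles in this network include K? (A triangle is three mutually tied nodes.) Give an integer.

K's neighbors are I and L, but none of them are tied to each other, so no triangle contains K.

0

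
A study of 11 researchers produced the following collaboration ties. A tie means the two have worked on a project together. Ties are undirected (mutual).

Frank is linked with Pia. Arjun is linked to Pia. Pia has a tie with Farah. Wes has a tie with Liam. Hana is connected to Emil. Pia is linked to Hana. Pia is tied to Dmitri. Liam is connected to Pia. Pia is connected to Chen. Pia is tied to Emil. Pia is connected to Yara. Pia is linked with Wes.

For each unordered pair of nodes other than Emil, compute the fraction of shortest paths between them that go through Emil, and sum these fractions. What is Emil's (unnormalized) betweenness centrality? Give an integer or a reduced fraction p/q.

No shortest path between any pair of other nodes passes through Emil.
Summing the contributions gives betweenness(Emil) = 0.

0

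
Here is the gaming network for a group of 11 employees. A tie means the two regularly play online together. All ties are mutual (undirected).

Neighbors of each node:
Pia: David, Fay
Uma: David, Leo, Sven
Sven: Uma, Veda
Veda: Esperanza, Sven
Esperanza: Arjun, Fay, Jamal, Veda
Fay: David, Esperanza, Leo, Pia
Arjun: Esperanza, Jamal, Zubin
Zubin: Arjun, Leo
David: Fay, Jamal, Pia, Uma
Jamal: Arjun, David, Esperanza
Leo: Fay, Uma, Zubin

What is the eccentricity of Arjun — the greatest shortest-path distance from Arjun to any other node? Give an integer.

Distances from Arjun: David:2, Esperanza:1, Fay:2, Jamal:1, Leo:2, Pia:3, Sven:3, Uma:3, Veda:2, Zubin:1.
The largest is 3 (to Uma, Pia, and Sven), so the eccentricity of Arjun is 3.

3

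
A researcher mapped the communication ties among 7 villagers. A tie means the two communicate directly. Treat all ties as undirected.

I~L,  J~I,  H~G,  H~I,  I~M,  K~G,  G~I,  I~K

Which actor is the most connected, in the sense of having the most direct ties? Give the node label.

I

Degrees — G:3, H:2, I:6, J:1, K:2, L:1, M:1.
The maximum is 6, attained only by I.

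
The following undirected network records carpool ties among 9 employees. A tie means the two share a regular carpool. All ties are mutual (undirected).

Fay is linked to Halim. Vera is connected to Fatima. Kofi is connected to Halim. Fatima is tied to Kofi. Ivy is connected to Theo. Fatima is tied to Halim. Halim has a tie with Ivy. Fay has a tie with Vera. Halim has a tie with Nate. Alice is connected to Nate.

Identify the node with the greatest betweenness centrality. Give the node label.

Halim

Unnormalized betweenness of each node: Alice:0, Fatima:7/2, Fay:5/2, Halim:43/2, Ivy:7, Kofi:0, Nate:7, Theo:0, Vera:1/2.
Halim has the largest value, 43/2, making it the main broker — the node through which the most shortest paths run.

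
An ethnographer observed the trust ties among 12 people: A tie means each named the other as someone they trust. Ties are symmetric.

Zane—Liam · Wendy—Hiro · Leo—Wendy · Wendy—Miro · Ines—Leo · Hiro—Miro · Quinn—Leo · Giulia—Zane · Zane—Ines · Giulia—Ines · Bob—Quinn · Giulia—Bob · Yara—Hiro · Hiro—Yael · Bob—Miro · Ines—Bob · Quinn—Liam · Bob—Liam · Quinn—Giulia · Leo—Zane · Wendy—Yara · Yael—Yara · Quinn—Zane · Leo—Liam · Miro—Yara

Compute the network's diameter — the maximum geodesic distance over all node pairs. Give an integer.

4

Eccentricity of each node (its greatest distance to any other): Bob:3, Giulia:4, Hiro:3, Ines:4, Leo:3, Liam:4, Miro:3, Quinn:4, Wendy:3, Yael:4, Yara:3, Zane:4.
The maximum eccentricity is 4, realized for instance by the pair Yael–Liam via Yael – Yara – Wendy – Leo – Liam. So the diameter is 4.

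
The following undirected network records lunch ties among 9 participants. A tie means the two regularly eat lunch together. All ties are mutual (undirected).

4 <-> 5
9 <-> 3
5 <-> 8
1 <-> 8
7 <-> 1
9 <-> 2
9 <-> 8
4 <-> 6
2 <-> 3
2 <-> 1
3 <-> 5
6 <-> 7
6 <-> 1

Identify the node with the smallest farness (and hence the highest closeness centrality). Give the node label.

Farness (sum of distances to all others) for each node — 1:12, 2:14, 3:15, 4:16, 5:14, 6:15, 7:17, 8:13, 9:16.
The smallest farness is 12, for 1, so 1 has the highest closeness.

1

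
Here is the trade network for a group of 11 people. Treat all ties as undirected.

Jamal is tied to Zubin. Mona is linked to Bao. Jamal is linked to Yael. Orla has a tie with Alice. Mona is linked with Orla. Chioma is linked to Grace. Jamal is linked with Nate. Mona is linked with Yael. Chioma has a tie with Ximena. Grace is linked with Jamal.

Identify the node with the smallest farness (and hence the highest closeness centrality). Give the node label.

Farness (sum of distances to all others) for each node — Alice:41, Bao:34, Chioma:33, Grace:26, Jamal:21, Mona:25, Nate:30, Orla:32, Ximena:42, Yael:22, Zubin:30.
The smallest farness is 21, for Jamal, so Jamal has the highest closeness.

Jamal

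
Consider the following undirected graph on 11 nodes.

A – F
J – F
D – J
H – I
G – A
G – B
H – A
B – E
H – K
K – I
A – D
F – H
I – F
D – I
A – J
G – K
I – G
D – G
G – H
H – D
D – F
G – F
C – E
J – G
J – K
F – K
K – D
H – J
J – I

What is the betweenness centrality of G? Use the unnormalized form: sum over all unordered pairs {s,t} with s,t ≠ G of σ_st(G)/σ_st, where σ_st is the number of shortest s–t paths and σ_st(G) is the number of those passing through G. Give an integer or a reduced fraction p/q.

107/5

Pairs whose geodesics pass through G — E–A: 1; E–I: 1; E–J: 1; E–F: 1; E–H: 1; E–D: 1; E–K: 1; C–A: 1; C–I: 1; C–J: 1; C–F: 1; C–H: 1; C–D: 1; C–K: 1 … (+9 more pairs).
All other pairs contribute 0.
Summing the contributions gives betweenness(G) = 107/5.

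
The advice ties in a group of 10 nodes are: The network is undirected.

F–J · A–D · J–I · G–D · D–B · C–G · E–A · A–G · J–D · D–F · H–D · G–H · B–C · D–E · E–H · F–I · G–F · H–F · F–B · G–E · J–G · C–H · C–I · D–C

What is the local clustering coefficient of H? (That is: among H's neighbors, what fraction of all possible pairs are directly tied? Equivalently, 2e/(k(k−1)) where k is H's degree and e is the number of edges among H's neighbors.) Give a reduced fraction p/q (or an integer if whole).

H's neighbors: C, D, E, F, and G (k = 5).
Possible neighbor pairs: C(5,2) = 10. Edges among them: C–D, C–G, D–E, D–F, D–G, E–G, F–G → e = 7.
Clustering(H) = 7/10.

7/10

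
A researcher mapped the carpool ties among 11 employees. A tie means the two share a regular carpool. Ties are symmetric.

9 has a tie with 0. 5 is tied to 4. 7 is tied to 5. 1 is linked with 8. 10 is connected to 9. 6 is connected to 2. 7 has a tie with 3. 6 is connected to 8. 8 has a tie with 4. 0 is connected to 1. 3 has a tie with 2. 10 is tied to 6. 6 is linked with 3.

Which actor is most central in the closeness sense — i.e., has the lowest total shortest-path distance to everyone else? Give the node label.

6

Farness (sum of distances to all others) for each node — 0:29, 1:24, 2:24, 3:22, 4:24, 5:28, 6:18, 7:27, 8:19, 9:28, 10:23.
The smallest farness is 18, for 6, so 6 has the highest closeness.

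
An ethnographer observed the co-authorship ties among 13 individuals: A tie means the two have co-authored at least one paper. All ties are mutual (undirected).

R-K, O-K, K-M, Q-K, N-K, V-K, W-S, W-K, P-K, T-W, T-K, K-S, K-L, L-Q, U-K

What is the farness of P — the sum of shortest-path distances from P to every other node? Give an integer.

23

Distances from P: K:1, L:2, M:2, N:2, O:2, Q:2, R:2, S:2, T:2, U:2, V:2, W:2.
Sum = 1 + 2 + 2 + 2 + 2 + 2 + 2 + 2 + 2 + 2 + 2 + 2 = 23.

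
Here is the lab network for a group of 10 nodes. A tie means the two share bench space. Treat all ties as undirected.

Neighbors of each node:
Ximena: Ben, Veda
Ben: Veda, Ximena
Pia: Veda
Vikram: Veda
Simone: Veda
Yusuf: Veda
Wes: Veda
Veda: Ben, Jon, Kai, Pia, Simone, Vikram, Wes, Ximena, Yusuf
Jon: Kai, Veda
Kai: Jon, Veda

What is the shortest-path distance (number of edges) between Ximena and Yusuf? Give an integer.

One shortest route is Ximena – Veda – Yusuf, which uses 2 edges, and Ximena and Yusuf are not directly tied, so nothing shorter exists. So d(Ximena,Yusuf) = 2.

2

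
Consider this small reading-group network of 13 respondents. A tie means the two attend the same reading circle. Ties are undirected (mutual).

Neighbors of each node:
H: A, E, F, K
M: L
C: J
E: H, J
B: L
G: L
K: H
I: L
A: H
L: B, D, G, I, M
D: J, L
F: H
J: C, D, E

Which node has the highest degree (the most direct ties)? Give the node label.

L

Degrees — A:1, B:1, C:1, D:2, E:2, F:1, G:1, H:4, I:1, J:3, K:1, L:5, M:1.
The maximum is 5, attained only by L.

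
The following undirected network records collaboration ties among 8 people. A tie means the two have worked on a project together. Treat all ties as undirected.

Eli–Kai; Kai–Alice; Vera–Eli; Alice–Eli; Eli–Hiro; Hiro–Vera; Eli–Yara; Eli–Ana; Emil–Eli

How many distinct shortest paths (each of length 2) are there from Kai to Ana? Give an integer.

The shortest distance is 2, and the only length-2 path is Kai–Eli–Ana. So there is exactly 1 shortest path.

1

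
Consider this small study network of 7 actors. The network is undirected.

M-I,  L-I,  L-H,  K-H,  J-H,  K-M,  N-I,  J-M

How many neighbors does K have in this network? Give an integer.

2

K is directly tied to H and M. That is 2 neighbors, so the degree of K is 2.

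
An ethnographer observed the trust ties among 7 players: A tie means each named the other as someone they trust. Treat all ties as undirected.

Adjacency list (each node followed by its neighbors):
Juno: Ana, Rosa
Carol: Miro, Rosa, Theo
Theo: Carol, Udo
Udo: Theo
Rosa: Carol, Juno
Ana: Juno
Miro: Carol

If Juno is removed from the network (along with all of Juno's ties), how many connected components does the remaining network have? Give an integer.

2

Without Juno, the remaining ties split the others into: {Ana}; {Carol, Miro, Rosa, Theo, Udo}.
That's 2 separate components.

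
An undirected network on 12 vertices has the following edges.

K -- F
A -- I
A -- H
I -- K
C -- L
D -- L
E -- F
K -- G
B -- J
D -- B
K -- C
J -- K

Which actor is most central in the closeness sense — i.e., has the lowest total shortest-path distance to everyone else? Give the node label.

K

Farness (sum of distances to all others) for each node — A:33, B:31, C:25, D:37, E:37, F:27, G:29, H:43, I:25, J:25, K:19, L:31.
The smallest farness is 19, for K, so K has the highest closeness.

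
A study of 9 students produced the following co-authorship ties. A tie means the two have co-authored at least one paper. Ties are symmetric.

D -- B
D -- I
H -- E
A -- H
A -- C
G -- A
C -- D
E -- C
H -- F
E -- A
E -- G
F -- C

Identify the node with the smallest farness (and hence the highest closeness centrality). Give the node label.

Farness (sum of distances to all others) for each node — A:14, B:22, C:12, D:15, E:14, F:17, G:20, H:18, I:22.
The smallest farness is 12, for C, so C has the highest closeness.

C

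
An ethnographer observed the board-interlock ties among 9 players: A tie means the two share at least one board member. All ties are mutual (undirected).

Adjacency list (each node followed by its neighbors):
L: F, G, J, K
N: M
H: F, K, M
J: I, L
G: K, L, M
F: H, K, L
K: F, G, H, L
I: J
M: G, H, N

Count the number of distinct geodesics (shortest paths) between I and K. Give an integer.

1

The shortest distance is 3, and the only length-3 path is I–J–L–K. So there is exactly 1 shortest path.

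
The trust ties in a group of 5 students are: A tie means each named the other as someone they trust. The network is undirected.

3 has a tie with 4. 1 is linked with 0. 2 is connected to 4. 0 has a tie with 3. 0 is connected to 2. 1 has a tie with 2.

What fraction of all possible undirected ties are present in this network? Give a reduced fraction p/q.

There are 6 edges and 5 nodes, so the maximum possible is C(5,2) = 10.
Density = 6/10 = 3/5.

3/5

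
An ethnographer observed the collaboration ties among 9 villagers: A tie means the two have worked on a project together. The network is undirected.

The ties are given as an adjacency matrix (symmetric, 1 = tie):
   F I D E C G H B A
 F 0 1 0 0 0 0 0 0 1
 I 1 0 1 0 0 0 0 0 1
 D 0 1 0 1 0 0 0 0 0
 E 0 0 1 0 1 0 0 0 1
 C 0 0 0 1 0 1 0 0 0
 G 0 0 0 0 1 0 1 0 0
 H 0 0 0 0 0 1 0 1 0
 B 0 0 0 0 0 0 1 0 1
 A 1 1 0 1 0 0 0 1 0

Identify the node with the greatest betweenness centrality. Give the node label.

Unnormalized betweenness of each node: A:37/3, B:11/2, C:9/2, D:4/3, E:53/6, F:0, G:7/3, H:17/6, I:7/3.
A has the largest value, 37/3, making it the main broker — the node through which the most shortest paths run.

A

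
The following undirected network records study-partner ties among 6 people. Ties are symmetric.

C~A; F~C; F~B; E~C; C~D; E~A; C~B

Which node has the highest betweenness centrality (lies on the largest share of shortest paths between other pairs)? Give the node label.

Unnormalized betweenness of each node: A:0, B:0, C:8, D:0, E:0, F:0.
C has the largest value, 8, making it the main broker — the node through which the most shortest paths run.

C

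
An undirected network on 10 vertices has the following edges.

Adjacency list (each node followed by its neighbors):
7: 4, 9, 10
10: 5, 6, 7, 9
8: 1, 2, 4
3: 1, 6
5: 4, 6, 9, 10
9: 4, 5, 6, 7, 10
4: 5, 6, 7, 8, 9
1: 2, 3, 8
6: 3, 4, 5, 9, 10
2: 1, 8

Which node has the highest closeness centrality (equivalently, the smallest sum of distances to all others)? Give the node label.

4

Farness (sum of distances to all others) for each node — 1:19, 2:22, 3:17, 4:13, 5:16, 6:14, 7:18, 8:16, 9:15, 10:18.
The smallest farness is 13, for 4, so 4 has the highest closeness.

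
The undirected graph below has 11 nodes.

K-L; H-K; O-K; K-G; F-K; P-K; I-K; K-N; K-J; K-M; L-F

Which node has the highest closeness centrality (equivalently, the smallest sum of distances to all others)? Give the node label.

Farness (sum of distances to all others) for each node — F:18, G:19, H:19, I:19, J:19, K:10, L:18, M:19, N:19, O:19, P:19.
The smallest farness is 10, for K, so K has the highest closeness.

K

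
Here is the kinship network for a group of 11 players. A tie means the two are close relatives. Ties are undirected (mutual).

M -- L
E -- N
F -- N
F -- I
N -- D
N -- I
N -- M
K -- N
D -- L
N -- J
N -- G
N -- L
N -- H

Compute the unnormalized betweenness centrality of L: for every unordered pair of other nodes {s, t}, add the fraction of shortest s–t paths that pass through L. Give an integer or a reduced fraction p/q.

1/2

Pairs whose geodesics pass through L — D–M: 1/2.
All other pairs contribute 0.
Summing the contributions gives betweenness(L) = 1/2.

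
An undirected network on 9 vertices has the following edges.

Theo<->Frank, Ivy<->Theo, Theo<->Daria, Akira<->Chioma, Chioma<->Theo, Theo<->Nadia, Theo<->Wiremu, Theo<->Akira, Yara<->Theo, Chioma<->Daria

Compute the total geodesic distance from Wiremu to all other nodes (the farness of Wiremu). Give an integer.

15

Distances from Wiremu: Akira:2, Chioma:2, Daria:2, Frank:2, Ivy:2, Nadia:2, Theo:1, Yara:2.
Sum = 2 + 2 + 2 + 2 + 2 + 2 + 1 + 2 = 15.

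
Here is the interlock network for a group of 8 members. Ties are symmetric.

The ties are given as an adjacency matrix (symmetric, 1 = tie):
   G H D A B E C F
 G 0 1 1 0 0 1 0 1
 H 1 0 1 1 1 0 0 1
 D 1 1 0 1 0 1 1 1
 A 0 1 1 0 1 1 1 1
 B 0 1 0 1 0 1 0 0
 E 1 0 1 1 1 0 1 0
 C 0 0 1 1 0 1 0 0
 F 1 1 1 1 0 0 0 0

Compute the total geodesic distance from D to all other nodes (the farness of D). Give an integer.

8

Distances from D: A:1, B:2, C:1, E:1, F:1, G:1, H:1.
Sum = 1 + 2 + 1 + 1 + 1 + 1 + 1 = 8.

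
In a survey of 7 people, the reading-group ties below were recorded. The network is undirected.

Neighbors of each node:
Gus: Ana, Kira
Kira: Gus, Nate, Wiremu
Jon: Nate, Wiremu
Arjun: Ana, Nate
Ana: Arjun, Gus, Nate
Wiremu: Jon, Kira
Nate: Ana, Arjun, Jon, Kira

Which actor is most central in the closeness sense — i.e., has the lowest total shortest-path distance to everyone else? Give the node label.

Farness (sum of distances to all others) for each node — Ana:10, Arjun:11, Gus:11, Jon:11, Kira:9, Nate:8, Wiremu:12.
The smallest farness is 8, for Nate, so Nate has the highest closeness.

Nate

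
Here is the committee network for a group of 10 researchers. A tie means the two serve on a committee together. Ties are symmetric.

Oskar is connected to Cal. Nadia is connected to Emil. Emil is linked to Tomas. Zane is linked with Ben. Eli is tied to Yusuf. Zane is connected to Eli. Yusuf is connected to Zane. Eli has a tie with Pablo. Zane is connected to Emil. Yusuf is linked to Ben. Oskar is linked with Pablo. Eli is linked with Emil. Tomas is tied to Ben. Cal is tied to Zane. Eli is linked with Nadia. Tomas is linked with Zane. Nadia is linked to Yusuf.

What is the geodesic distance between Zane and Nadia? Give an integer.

One shortest route is Zane – Yusuf – Nadia, which uses 2 edges, and Zane and Nadia are not directly tied, so nothing shorter exists. So d(Zane,Nadia) = 2.

2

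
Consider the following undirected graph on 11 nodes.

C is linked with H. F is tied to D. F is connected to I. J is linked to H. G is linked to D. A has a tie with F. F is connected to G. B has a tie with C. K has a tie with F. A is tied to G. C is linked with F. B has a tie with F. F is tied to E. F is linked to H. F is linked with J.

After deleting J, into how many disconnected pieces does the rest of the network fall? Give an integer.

1

J's neighbors (F and H) remain reachable from one another through other ties, so the rest of the network stays in one piece.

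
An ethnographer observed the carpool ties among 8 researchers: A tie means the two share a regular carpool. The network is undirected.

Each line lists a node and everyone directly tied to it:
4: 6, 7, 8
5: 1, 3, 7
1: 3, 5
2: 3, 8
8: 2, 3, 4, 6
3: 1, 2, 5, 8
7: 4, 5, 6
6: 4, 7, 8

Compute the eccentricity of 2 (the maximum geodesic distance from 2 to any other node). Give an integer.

3

Distances from 2: 1:2, 3:1, 4:2, 5:2, 6:2, 7:3, 8:1.
The largest is 3 (to 7), so the eccentricity of 2 is 3.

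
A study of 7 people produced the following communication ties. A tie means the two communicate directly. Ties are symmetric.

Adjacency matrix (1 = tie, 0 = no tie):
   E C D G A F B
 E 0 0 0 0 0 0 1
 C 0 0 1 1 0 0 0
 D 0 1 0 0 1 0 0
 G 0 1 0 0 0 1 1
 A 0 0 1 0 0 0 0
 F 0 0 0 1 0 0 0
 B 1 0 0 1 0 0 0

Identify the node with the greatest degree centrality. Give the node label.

G

Degrees — A:1, B:2, C:2, D:2, E:1, F:1, G:3.
The maximum is 3, attained only by G.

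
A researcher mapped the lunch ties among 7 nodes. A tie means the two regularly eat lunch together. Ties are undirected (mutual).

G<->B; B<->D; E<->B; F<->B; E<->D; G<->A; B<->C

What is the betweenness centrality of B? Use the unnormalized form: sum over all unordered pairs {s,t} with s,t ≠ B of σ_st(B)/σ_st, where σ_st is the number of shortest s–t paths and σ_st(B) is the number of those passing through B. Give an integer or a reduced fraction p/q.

Pairs whose geodesics pass through B — D–A: 1; D–G: 1; D–C: 1; D–F: 1; A–C: 1; A–F: 1; A–E: 1; G–C: 1; G–F: 1; G–E: 1; C–F: 1; C–E: 1; F–E: 1.
All other pairs contribute 0.
Summing the contributions gives betweenness(B) = 13.

13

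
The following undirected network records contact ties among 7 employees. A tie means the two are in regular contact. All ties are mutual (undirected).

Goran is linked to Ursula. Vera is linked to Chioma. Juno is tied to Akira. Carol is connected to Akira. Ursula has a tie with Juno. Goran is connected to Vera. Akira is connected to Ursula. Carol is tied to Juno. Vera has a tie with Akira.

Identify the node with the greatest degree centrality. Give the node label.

Degrees — Akira:4, Carol:2, Chioma:1, Goran:2, Juno:3, Ursula:3, Vera:3.
The maximum is 4, attained only by Akira.

Akira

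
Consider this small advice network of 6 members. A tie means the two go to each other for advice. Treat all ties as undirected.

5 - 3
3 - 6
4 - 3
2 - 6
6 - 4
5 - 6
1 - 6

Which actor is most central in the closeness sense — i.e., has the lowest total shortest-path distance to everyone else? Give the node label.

Farness (sum of distances to all others) for each node — 1:9, 2:9, 3:7, 4:8, 5:8, 6:5.
The smallest farness is 5, for 6, so 6 has the highest closeness.

6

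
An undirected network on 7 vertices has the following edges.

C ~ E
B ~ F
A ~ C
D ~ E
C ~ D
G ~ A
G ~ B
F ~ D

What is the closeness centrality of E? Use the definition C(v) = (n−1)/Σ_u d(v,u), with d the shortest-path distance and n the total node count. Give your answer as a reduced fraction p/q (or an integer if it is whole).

Distances from E: A:2, B:3, C:1, D:1, F:2, G:3. Sum = 12.
n = 7, so closeness = 6/12 = 1/2.

1/2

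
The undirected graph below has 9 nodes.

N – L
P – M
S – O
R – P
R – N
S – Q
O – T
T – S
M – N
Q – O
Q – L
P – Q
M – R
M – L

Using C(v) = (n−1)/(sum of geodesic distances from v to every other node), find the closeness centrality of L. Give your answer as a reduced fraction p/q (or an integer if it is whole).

4/7

Distances from L: M:1, N:1, O:2, P:2, Q:1, R:2, S:2, T:3. Sum = 14.
n = 9, so closeness = 8/14 = 4/7.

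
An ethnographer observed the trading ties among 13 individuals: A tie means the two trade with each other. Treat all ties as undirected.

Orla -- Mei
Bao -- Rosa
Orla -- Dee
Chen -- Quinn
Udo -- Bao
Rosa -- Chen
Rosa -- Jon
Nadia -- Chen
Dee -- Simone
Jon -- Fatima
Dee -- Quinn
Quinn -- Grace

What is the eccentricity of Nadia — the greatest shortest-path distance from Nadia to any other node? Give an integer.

5

Distances from Nadia: Bao:3, Chen:1, Dee:3, Fatima:4, Grace:3, Jon:3, Mei:5, Orla:4, Quinn:2, Rosa:2, Simone:4, Udo:4.
The largest is 5 (to Mei), so the eccentricity of Nadia is 5.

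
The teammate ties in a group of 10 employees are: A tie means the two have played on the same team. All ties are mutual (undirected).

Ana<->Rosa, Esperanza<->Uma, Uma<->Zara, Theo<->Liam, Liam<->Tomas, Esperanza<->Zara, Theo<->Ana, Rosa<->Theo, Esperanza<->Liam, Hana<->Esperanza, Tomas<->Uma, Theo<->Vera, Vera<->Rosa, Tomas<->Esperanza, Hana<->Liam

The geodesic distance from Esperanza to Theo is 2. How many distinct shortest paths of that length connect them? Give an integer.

1

The shortest distance is 2, and the only length-2 path is Esperanza–Liam–Theo. So there is exactly 1 shortest path.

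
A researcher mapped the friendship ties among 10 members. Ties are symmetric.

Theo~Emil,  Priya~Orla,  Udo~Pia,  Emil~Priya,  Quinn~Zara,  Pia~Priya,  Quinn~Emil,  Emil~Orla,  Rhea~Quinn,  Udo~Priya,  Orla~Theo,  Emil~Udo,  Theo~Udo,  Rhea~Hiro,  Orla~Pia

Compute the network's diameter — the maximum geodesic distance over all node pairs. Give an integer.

5

Eccentricity of each node (its greatest distance to any other): Emil:3, Hiro:5, Orla:4, Pia:5, Priya:4, Quinn:3, Rhea:4, Theo:4, Udo:4, Zara:4.
The maximum eccentricity is 5, realized for instance by the pair Pia–Hiro via Pia – Orla – Emil – Quinn – Rhea – Hiro. So the diameter is 5.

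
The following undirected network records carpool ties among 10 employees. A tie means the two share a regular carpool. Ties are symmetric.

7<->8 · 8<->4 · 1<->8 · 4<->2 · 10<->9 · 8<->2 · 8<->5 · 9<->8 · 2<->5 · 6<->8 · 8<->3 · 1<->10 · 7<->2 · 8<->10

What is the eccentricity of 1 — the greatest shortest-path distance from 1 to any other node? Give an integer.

Distances from 1: 2:2, 3:2, 4:2, 5:2, 6:2, 7:2, 8:1, 9:2, 10:1.
The largest is 2 (to 6, 4, 7, 5, 2, 3, and 9), so the eccentricity of 1 is 2.

2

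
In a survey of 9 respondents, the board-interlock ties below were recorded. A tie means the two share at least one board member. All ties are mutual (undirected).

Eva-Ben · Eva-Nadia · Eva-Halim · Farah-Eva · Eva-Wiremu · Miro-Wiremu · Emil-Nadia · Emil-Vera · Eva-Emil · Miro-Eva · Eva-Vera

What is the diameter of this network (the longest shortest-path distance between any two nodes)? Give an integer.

Eccentricity of each node (its greatest distance to any other): Ben:2, Emil:2, Eva:1, Farah:2, Halim:2, Miro:2, Nadia:2, Vera:2, Wiremu:2.
The maximum eccentricity is 2, realized for instance by the pair Emil–Ben via Emil – Eva – Ben. So the diameter is 2.

2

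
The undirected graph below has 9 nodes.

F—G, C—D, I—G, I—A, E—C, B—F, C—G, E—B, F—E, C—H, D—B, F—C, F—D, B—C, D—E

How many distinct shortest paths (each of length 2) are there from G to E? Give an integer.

2

The shortest distance is 2. The length-2 paths are: G–C–E; G–F–E.
That gives 2 distinct shortest paths.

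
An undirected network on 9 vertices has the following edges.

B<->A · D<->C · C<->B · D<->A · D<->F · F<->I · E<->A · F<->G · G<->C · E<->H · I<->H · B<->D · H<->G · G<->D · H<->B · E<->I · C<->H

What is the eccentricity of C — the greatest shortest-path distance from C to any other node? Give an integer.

Distances from C: A:2, B:1, D:1, E:2, F:2, G:1, H:1, I:2.
The largest is 2 (to E, I, F, and A), so the eccentricity of C is 2.

2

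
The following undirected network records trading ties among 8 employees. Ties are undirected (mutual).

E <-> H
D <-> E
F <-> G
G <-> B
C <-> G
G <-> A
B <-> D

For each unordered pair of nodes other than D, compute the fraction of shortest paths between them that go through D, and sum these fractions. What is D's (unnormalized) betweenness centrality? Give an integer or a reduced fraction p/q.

Pairs whose geodesics pass through D — E–F: 1; E–C: 1; E–A: 1; E–B: 1; E–G: 1; F–H: 1; C–H: 1; A–H: 1; B–H: 1; G–H: 1.
All other pairs contribute 0.
Summing the contributions gives betweenness(D) = 10.

10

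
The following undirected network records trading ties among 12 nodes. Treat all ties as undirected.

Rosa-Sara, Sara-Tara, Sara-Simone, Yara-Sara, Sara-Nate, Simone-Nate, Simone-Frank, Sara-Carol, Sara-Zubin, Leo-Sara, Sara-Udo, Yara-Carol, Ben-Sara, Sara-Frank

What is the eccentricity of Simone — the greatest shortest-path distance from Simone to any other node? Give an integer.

2

Distances from Simone: Ben:2, Carol:2, Frank:1, Leo:2, Nate:1, Rosa:2, Sara:1, Tara:2, Udo:2, Yara:2, Zubin:2.
The largest is 2 (to Leo, Ben, Carol, Tara, Udo, Yara, Rosa, and Zubin), so the eccentricity of Simone is 2.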